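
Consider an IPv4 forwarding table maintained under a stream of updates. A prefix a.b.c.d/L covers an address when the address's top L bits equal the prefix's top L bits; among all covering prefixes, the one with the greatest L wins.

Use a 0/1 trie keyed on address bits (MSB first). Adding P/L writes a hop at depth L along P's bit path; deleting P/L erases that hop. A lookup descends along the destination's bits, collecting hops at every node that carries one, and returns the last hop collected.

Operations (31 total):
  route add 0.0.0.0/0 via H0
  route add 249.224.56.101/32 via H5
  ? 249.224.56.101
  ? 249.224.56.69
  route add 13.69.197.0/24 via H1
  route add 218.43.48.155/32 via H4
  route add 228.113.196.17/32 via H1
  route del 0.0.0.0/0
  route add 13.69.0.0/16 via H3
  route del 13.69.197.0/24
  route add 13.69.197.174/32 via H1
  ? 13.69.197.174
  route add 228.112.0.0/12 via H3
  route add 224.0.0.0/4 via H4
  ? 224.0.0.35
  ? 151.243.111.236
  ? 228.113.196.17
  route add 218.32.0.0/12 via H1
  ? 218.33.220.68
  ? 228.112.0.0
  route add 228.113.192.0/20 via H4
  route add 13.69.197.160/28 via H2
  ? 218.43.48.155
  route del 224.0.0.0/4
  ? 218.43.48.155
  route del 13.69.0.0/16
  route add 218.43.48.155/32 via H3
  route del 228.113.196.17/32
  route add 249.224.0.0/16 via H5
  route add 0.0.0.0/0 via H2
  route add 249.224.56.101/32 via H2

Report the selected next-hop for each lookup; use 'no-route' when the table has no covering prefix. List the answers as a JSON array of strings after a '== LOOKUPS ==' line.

Process each operation:
  + 0.0.0.0/0 (H0) depth=0
  + 249.224.56.101/32 (H5) depth=32
  ? 249.224.56.101  path d0:H0→d1:-→d2:-→d3:-→d4:-→d5:-→d6:-→d7:-→d8:-→d9:-→d10:-→d11:-→d12:-→d13:-→d14:-→d15:-→d16:-→d17:-→d18:-→d19:-→d20:-→d21:-→d22:-→d23:-→d24:-→d25:-→d26:-→d27:-→d28:-→d29:-→d30:-→d31:-→d32:H5  best=H5
  ? 249.224.56.69  path d0:H0→d1:-→d2:-→d3:-→d4:-→d5:-→d6:-→d7:-→d8:-→d9:-→d10:-→d11:-→d12:-→d13:-→d14:-→d15:-→d16:-→d17:-→d18:-→d19:-→d20:-→d21:-→d22:-→d23:-→d24:-→d25:-→d26:-  best=H0
  + 13.69.197.0/24 (H1) depth=24
  + 218.43.48.155/32 (H4) depth=32
  + 228.113.196.17/32 (H1) depth=32
  - 0.0.0.0/0 clear@0
  + 13.69.0.0/16 (H3) depth=16
  - 13.69.197.0/24 clear@24
  + 13.69.197.174/32 (H1) depth=32
  ? 13.69.197.174  path d0:-→d1:-→d2:-→d3:-→d4:-→d5:-→d6:-→d7:-→d8:-→d9:-→d10:-→d11:-→d12:-→d13:-→d14:-→d15:-→d16:H3→d17:-→d18:-→d19:-→d20:-→d21:-→d22:-→d23:-→d24:-→d25:-→d26:-→d27:-→d28:-→d29:-→d30:-→d31:-→d32:H1  best=H1
  + 228.112.0.0/12 (H3) depth=12
  + 224.0.0.0/4 (H4) depth=4
  ? 224.0.0.35  path d0:-→d1:-→d2:-→d3:-→d4:H4→d5:-  best=H4
  ? 151.243.111.236  path d0:-→d1:-  best=no-route
  ? 228.113.196.17  path d0:-→d1:-→d2:-→d3:-→d4:H4→d5:-→d6:-→d7:-→d8:-→d9:-→d10:-→d11:-→d12:H3→d13:-→d14:-→d15:-→d16:-→d17:-→d18:-→d19:-→d20:-→d21:-→d22:-→d23:-→d24:-→d25:-→d26:-→d27:-→d28:-→d29:-→d30:-→d31:-→d32:H1  best=H1
  + 218.32.0.0/12 (H1) depth=12
  ? 218.33.220.68  path d0:-→d1:-→d2:-→d3:-→d4:-→d5:-→d6:-→d7:-→d8:-→d9:-→d10:-→d11:-→d12:H1  best=H1
  ? 228.112.0.0  path d0:-→d1:-→d2:-→d3:-→d4:H4→d5:-→d6:-→d7:-→d8:-→d9:-→d10:-→d11:-→d12:H3→d13:-→d14:-→d15:-  best=H3
  + 228.113.192.0/20 (H4) depth=20
  + 13.69.197.160/28 (H2) depth=28
  ? 218.43.48.155  path d0:-→d1:-→d2:-→d3:-→d4:-→d5:-→d6:-→d7:-→d8:-→d9:-→d10:-→d11:-→d12:H1→d13:-→d14:-→d15:-→d16:-→d17:-→d18:-→d19:-→d20:-→d21:-→d22:-→d23:-→d24:-→d25:-→d26:-→d27:-→d28:-→d29:-→d30:-→d31:-→d32:H4  best=H4
  - 224.0.0.0/4 clear@4
  ? 218.43.48.155  path d0:-→d1:-→d2:-→d3:-→d4:-→d5:-→d6:-→d7:-→d8:-→d9:-→d10:-→d11:-→d12:H1→d13:-→d14:-→d15:-→d16:-→d17:-→d18:-→d19:-→d20:-→d21:-→d22:-→d23:-→d24:-→d25:-→d26:-→d27:-→d28:-→d29:-→d30:-→d31:-→d32:H4  best=H4
  - 13.69.0.0/16 clear@16
  + 218.43.48.155/32 (H3) depth=32
  - 228.113.196.17/32 clear@32
  + 249.224.0.0/16 (H5) depth=16
  + 0.0.0.0/0 (H2) depth=0
  + 249.224.56.101/32 (H2) depth=32

== LOOKUPS ==
["H5","H0","H1","H4","no-route","H1","H1","H3","H4","H4"]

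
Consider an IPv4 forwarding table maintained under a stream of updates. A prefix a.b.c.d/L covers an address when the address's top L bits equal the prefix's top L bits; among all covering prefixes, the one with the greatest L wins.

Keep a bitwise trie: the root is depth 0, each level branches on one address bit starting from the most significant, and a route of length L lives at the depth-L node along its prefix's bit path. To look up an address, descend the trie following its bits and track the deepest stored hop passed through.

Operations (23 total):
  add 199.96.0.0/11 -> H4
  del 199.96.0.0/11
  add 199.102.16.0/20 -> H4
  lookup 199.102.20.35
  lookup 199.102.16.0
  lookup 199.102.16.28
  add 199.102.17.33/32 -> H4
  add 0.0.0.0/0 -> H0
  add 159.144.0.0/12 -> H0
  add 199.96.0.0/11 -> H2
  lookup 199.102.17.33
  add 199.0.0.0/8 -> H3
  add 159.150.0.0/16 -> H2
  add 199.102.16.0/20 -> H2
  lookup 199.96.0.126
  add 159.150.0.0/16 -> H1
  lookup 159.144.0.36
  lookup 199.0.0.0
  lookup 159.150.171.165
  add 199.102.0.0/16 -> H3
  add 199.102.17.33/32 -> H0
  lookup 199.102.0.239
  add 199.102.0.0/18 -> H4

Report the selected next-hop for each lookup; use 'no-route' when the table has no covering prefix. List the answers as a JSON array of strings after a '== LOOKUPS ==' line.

Process each operation:
  + 199.96.0.0/11 (H4) depth=11
  del 199.96.0.0/11 (clear depth 11)
  + 199.102.16.0/20 (H4) depth=20
  lookup 199.102.20.35: bits 11000111011001100001 walk d0:-→d1:-→d2:-→d3:-→d4:-→d5:-→d6:-→d7:-→d8:-→d9:-→d10:-→d11:-→d12:-→d13:-→d14:-→d15:-→d16:-→d17:-→d18:-→d19:-→d20:H4 -> H4
  lookup 199.102.16.0: bits 11000111011001100001 walk d0:-→d1:-→d2:-→d3:-→d4:-→d5:-→d6:-→d7:-→d8:-→d9:-→d10:-→d11:-→d12:-→d13:-→d14:-→d15:-→d16:-→d17:-→d18:-→d19:-→d20:H4 -> H4
  lookup 199.102.16.28: bits 11000111011001100001 walk d0:-→d1:-→d2:-→d3:-→d4:-→d5:-→d6:-→d7:-→d8:-→d9:-→d10:-→d11:-→d12:-→d13:-→d14:-→d15:-→d16:-→d17:-→d18:-→d19:-→d20:H4 -> H4
  + 199.102.17.33/32 (H4) depth=32
  + 0.0.0.0/0 (H0) depth=0
  + 159.144.0.0/12 (H0) depth=12
  + 199.96.0.0/11 (H2) depth=11
  lookup 199.102.17.33: bits 11000111011001100001000100100001 walk d0:H0→d1:-→d2:-→d3:-→d4:-→d5:-→d6:-→d7:-→d8:-→d9:-→d10:-→d11:H2→d12:-→d13:-→d14:-→d15:-→d16:-→d17:-→d18:-→d19:-→d20:H4→d21:-→d22:-→d23:-→d24:-→d25:-→d26:-→d27:-→d28:-→d29:-→d30:-→d31:-→d32:H4 -> H4
  + 199.0.0.0/8 (H3) depth=8
  + 159.150.0.0/16 (H2) depth=16
  + 199.102.16.0/20 (H2) depth=20
  lookup 199.96.0.126: bits 1100011101100 walk d0:H0→d1:-→d2:-→d3:-→d4:-→d5:-→d6:-→d7:-→d8:H3→d9:-→d10:-→d11:H2→d12:-→d13:- -> H2
  + 159.150.0.0/16 (H1) depth=16
  lookup 159.144.0.36: bits 1001111110010 walk d0:H0→d1:-→d2:-→d3:-→d4:-→d5:-→d6:-→d7:-→d8:-→d9:-→d10:-→d11:-→d12:H0→d13:- -> H0
  lookup 199.0.0.0: bits 110001110 walk d0:H0→d1:-→d2:-→d3:-→d4:-→d5:-→d6:-→d7:-→d8:H3→d9:- -> H3
  lookup 159.150.171.165: bits 1001111110010110 walk d0:H0→d1:-→d2:-→d3:-→d4:-→d5:-→d6:-→d7:-→d8:-→d9:-→d10:-→d11:-→d12:H0→d13:-→d14:-→d15:-→d16:H1 -> H1
  + 199.102.0.0/16 (H3) depth=16
  + 199.102.17.33/32 (H0) depth=32
  lookup 199.102.0.239: bits 1100011101100110000 walk d0:H0→d1:-→d2:-→d3:-→d4:-→d5:-→d6:-→d7:-→d8:H3→d9:-→d10:-→d11:H2→d12:-→d13:-→d14:-→d15:-→d16:H3→d17:-→d18:-→d19:- -> H3
  + 199.102.0.0/18 (H4) depth=18

== LOOKUPS ==
["H4","H4","H4","H4","H2","H0","H3","H1","H3"]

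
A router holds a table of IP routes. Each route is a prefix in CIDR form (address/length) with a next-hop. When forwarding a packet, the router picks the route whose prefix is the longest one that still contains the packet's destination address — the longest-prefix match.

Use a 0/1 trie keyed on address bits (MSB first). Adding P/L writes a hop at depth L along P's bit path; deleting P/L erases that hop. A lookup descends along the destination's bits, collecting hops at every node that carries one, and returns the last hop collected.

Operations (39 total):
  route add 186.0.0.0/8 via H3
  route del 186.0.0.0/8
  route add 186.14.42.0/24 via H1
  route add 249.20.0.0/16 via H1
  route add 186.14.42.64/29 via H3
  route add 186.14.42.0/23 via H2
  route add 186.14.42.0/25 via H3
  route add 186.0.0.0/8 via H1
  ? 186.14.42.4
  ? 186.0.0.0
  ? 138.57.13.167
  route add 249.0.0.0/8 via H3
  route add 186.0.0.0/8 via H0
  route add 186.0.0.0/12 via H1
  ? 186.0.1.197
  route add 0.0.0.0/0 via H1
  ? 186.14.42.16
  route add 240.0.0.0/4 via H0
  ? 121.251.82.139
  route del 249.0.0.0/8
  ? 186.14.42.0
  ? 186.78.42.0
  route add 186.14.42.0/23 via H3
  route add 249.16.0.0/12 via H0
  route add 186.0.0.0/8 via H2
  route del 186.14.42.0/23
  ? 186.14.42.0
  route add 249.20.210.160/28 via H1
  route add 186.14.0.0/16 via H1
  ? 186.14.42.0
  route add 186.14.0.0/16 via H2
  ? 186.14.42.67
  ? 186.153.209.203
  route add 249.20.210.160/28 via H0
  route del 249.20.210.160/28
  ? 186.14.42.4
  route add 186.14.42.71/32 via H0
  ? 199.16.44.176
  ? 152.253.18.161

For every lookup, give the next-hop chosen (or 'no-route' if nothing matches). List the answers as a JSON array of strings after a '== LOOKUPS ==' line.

Trace:
  add 186.0.0.0/8 -> H3 at depth 8
  del 186.0.0.0/8 (clear depth 8)
  add 186.14.42.0/24 -> H1 at depth 24
  add 249.20.0.0/16 -> H1 at depth 16
  add 186.14.42.64/29 -> H3 at depth 29
  add 186.14.42.0/23 -> H2 at depth 23
  add 186.14.42.0/25 -> H3 at depth 25
  add 186.0.0.0/8 -> H1 at depth 8
  lookup 186.14.42.4: bits 1011101000001110001010100 walk d0:-→d1:-→d2:-→d3:-→d4:-→d5:-→d6:-→d7:-→d8:H1→d9:-→d10:-→d11:-→d12:-→d13:-→d14:-→d15:-→d16:-→d17:-→d18:-→d19:-→d20:-→d21:-→d22:-→d23:H2→d24:H1→d25:H3 -> H3
  lookup 186.0.0.0: bits 101110100000 walk d0:-→d1:-→d2:-→d3:-→d4:-→d5:-→d6:-→d7:-→d8:H1→d9:-→d10:-→d11:-→d12:- -> H1
  lookup 138.57.13.167: bits 10 walk d0:-→d1:-→d2:- -> no-route
  add 249.0.0.0/8 -> H3 at depth 8
  add 186.0.0.0/8 -> H0 at depth 8
  add 186.0.0.0/12 -> H1 at depth 12
  lookup 186.0.1.197: bits 101110100000 walk d0:-→d1:-→d2:-→d3:-→d4:-→d5:-→d6:-→d7:-→d8:H0→d9:-→d10:-→d11:-→d12:H1 -> H1
  add 0.0.0.0/0 -> H1 at depth 0
  lookup 186.14.42.16: bits 1011101000001110001010100 walk d0:H1→d1:-→d2:-→d3:-→d4:-→d5:-→d6:-→d7:-→d8:H0→d9:-→d10:-→d11:-→d12:H1→d13:-→d14:-→d15:-→d16:-→d17:-→d18:-→d19:-→d20:-→d21:-→d22:-→d23:H2→d24:H1→d25:H3 -> H3
  add 240.0.0.0/4 -> H0 at depth 4
  lookup 121.251.82.139: bits ε walk d0:H1 -> H1
  del 249.0.0.0/8 (clear depth 8)
  lookup 186.14.42.0: bits 1011101000001110001010100 walk d0:H1→d1:-→d2:-→d3:-→d4:-→d5:-→d6:-→d7:-→d8:H0→d9:-→d10:-→d11:-→d12:H1→d13:-→d14:-→d15:-→d16:-→d17:-→d18:-→d19:-→d20:-→d21:-→d22:-→d23:H2→d24:H1→d25:H3 -> H3
  lookup 186.78.42.0: bits 101110100 walk d0:H1→d1:-→d2:-→d3:-→d4:-→d5:-→d6:-→d7:-→d8:H0→d9:- -> H0
  add 186.14.42.0/23 -> H3 at depth 23
  add 249.16.0.0/12 -> H0 at depth 12
  add 186.0.0.0/8 -> H2 at depth 8
  del 186.14.42.0/23 (clear depth 23)
  lookup 186.14.42.0: bits 1011101000001110001010100 walk d0:H1→d1:-→d2:-→d3:-→d4:-→d5:-→d6:-→d7:-→d8:H2→d9:-→d10:-→d11:-→d12:H1→d13:-→d14:-→d15:-→d16:-→d17:-→d18:-→d19:-→d20:-→d21:-→d22:-→d23:-→d24:H1→d25:H3 -> H3
  add 249.20.210.160/28 -> H1 at depth 28
  add 186.14.0.0/16 -> H1 at depth 16
  lookup 186.14.42.0: bits 1011101000001110001010100 walk d0:H1→d1:-→d2:-→d3:-→d4:-→d5:-→d6:-→d7:-→d8:H2→d9:-→d10:-→d11:-→d12:H1→d13:-→d14:-→d15:-→d16:H1→d17:-→d18:-→d19:-→d20:-→d21:-→d22:-→d23:-→d24:H1→d25:H3 -> H3
  add 186.14.0.0/16 -> H2 at depth 16
  lookup 186.14.42.67: bits 10111010000011100010101001000 walk d0:H1→d1:-→d2:-→d3:-→d4:-→d5:-→d6:-→d7:-→d8:H2→d9:-→d10:-→d11:-→d12:H1→d13:-→d14:-→d15:-→d16:H2→d17:-→d18:-→d19:-→d20:-→d21:-→d22:-→d23:-→d24:H1→d25:H3→d26:-→d27:-→d28:-→d29:H3 -> H3
  lookup 186.153.209.203: bits 10111010 walk d0:H1→d1:-→d2:-→d3:-→d4:-→d5:-→d6:-→d7:-→d8:H2 -> H2
  add 249.20.210.160/28 -> H0 at depth 28
  del 249.20.210.160/28 (clear depth 28)
  lookup 186.14.42.4: bits 1011101000001110001010100 walk d0:H1→d1:-→d2:-→d3:-→d4:-→d5:-→d6:-→d7:-→d8:H2→d9:-→d10:-→d11:-→d12:H1→d13:-→d14:-→d15:-→d16:H2→d17:-→d18:-→d19:-→d20:-→d21:-→d22:-→d23:-→d24:H1→d25:H3 -> H3
  add 186.14.42.71/32 -> H0 at depth 32
  lookup 199.16.44.176: bits 11 walk d0:H1→d1:-→d2:- -> H1
  lookup 152.253.18.161: bits 10 walk d0:H1→d1:-→d2:- -> H1

== LOOKUPS ==
["H3","H1","no-route","H1","H3","H1","H3","H0","H3","H3","H3","H2","H3","H1","H1"]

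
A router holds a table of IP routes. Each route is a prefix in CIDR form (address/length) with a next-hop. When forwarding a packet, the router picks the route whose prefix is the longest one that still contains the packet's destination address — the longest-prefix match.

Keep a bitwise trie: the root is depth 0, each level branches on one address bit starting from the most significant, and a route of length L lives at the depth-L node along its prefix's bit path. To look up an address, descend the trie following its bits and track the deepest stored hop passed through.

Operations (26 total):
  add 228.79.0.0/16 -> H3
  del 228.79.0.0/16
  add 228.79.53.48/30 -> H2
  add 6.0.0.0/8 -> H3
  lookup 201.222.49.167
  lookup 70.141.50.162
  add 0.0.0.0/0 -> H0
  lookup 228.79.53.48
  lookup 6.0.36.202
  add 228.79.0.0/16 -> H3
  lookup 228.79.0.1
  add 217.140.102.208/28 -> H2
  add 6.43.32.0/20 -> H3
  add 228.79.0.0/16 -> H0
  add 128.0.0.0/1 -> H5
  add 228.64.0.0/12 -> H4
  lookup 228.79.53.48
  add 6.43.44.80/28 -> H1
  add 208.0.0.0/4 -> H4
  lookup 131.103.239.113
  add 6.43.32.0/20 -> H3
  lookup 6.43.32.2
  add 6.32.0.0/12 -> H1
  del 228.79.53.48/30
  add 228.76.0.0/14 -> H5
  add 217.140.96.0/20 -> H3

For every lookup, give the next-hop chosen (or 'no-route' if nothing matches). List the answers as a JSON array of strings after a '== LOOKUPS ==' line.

Trace:
  + 228.79.0.0/16 (H3) depth=16
  - 228.79.0.0/16 clear@16
  + 228.79.53.48/30 (H2) depth=30
  + 6.0.0.0/8 (H3) depth=8
  lookup 201.222.49.167: bits 11 walk d0:-→d1:-→d2:- -> no-route
  lookup 70.141.50.162: bits 0 walk d0:-→d1:- -> no-route
  + 0.0.0.0/0 (H0) depth=0
  lookup 228.79.53.48: bits 111001000100111100110101001100 walk d0:H0→d1:-→d2:-→d3:-→d4:-→d5:-→d6:-→d7:-→d8:-→d9:-→d10:-→d11:-→d12:-→d13:-→d14:-→d15:-→d16:-→d17:-→d18:-→d19:-→d20:-→d21:-→d22:-→d23:-→d24:-→d25:-→d26:-→d27:-→d28:-→d29:-→d30:H2 -> H2
  lookup 6.0.36.202: bits 00000110 walk d0:H0→d1:-→d2:-→d3:-→d4:-→d5:-→d6:-→d7:-→d8:H3 -> H3
  + 228.79.0.0/16 (H3) depth=16
  lookup 228.79.0.1: bits 111001000100111100 walk d0:H0→d1:-→d2:-→d3:-→d4:-→d5:-→d6:-→d7:-→d8:-→d9:-→d10:-→d11:-→d12:-→d13:-→d14:-→d15:-→d16:H3→d17:-→d18:- -> H3
  + 217.140.102.208/28 (H2) depth=28
  + 6.43.32.0/20 (H3) depth=20
  + 228.79.0.0/16 (H0) depth=16
  + 128.0.0.0/1 (H5) depth=1
  + 228.64.0.0/12 (H4) depth=12
  lookup 228.79.53.48: bits 111001000100111100110101001100 walk d0:H0→d1:H5→d2:-→d3:-→d4:-→d5:-→d6:-→d7:-→d8:-→d9:-→d10:-→d11:-→d12:H4→d13:-→d14:-→d15:-→d16:H0→d17:-→d18:-→d19:-→d20:-→d21:-→d22:-→d23:-→d24:-→d25:-→d26:-→d27:-→d28:-→d29:-→d30:H2 -> H2
  + 6.43.44.80/28 (H1) depth=28
  + 208.0.0.0/4 (H4) depth=4
  lookup 131.103.239.113: bits 1 walk d0:H0→d1:H5 -> H5
  + 6.43.32.0/20 (H3) depth=20
  lookup 6.43.32.2: bits 00000110001010110010 walk d0:H0→d1:-→d2:-→d3:-→d4:-→d5:-→d6:-→d7:-→d8:H3→d9:-→d10:-→d11:-→d12:-→d13:-→d14:-→d15:-→d16:-→d17:-→d18:-→d19:-→d20:H3 -> H3
  + 6.32.0.0/12 (H1) depth=12
  - 228.79.53.48/30 clear@30
  + 228.76.0.0/14 (H5) depth=14
  + 217.140.96.0/20 (H3) depth=20

== LOOKUPS ==
["no-route","no-route","H2","H3","H3","H2","H5","H3"]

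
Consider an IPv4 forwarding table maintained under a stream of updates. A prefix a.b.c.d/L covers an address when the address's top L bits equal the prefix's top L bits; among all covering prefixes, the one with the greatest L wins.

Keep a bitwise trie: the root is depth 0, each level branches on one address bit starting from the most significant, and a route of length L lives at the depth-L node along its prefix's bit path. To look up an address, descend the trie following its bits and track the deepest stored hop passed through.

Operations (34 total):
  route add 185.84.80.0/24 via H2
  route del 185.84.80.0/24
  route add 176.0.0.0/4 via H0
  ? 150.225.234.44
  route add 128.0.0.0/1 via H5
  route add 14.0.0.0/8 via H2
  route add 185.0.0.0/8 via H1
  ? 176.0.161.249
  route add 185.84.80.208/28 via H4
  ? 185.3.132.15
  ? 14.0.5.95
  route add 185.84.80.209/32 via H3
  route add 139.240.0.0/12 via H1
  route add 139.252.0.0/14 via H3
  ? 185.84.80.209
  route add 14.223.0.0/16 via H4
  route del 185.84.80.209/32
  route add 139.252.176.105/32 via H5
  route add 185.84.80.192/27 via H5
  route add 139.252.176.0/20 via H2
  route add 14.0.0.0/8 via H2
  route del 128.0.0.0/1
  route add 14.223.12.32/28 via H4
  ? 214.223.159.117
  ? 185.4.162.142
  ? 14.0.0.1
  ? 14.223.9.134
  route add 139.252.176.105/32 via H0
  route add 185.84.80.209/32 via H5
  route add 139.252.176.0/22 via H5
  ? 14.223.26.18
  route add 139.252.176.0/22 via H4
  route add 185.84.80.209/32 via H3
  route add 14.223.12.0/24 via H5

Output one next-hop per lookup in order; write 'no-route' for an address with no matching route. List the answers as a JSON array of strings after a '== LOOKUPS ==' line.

Apply in order:
  add 185.84.80.0/24 -> H2 at depth 24
  del 185.84.80.0/24 (clear depth 24)
  add 176.0.0.0/4 -> H0 at depth 4
  lookup 150.225.234.44: bits 10 walk d0:-→d1:-→d2:- -> no-route
  add 128.0.0.0/1 -> H5 at depth 1
  add 14.0.0.0/8 -> H2 at depth 8
  add 185.0.0.0/8 -> H1 at depth 8
  lookup 176.0.161.249: bits 1011 walk d0:-→d1:H5→d2:-→d3:-→d4:H0 -> H0
  add 185.84.80.208/28 -> H4 at depth 28
  lookup 185.3.132.15: bits 101110010 walk d0:-→d1:H5→d2:-→d3:-→d4:H0→d5:-→d6:-→d7:-→d8:H1→d9:- -> H1
  lookup 14.0.5.95: bits 00001110 walk d0:-→d1:-→d2:-→d3:-→d4:-→d5:-→d6:-→d7:-→d8:H2 -> H2
  add 185.84.80.209/32 -> H3 at depth 32
  add 139.240.0.0/12 -> H1 at depth 12
  add 139.252.0.0/14 -> H3 at depth 14
  lookup 185.84.80.209: bits 10111001010101000101000011010001 walk d0:-→d1:H5→d2:-→d3:-→d4:H0→d5:-→d6:-→d7:-→d8:H1→d9:-→d10:-→d11:-→d12:-→d13:-→d14:-→d15:-→d16:-→d17:-→d18:-→d19:-→d20:-→d21:-→d22:-→d23:-→d24:-→d25:-→d26:-→d27:-→d28:H4→d29:-→d30:-→d31:-→d32:H3 -> H3
  add 14.223.0.0/16 -> H4 at depth 16
  del 185.84.80.209/32 (clear depth 32)
  add 139.252.176.105/32 -> H5 at depth 32
  add 185.84.80.192/27 -> H5 at depth 27
  add 139.252.176.0/20 -> H2 at depth 20
  add 14.0.0.0/8 -> H2 at depth 8
  del 128.0.0.0/1 (clear depth 1)
  add 14.223.12.32/28 -> H4 at depth 28
  lookup 214.223.159.117: bits 1 walk d0:-→d1:- -> no-route
  lookup 185.4.162.142: bits 101110010 walk d0:-→d1:-→d2:-→d3:-→d4:H0→d5:-→d6:-→d7:-→d8:H1→d9:- -> H1
  lookup 14.0.0.1: bits 00001110 walk d0:-→d1:-→d2:-→d3:-→d4:-→d5:-→d6:-→d7:-→d8:H2 -> H2
  lookup 14.223.9.134: bits 000011101101111100001 walk d0:-→d1:-→d2:-→d3:-→d4:-→d5:-→d6:-→d7:-→d8:H2→d9:-→d10:-→d11:-→d12:-→d13:-→d14:-→d15:-→d16:H4→d17:-→d18:-→d19:-→d20:-→d21:- -> H4
  add 139.252.176.105/32 -> H0 at depth 32
  add 185.84.80.209/32 -> H5 at depth 32
  add 139.252.176.0/22 -> H5 at depth 22
  lookup 14.223.26.18: bits 0000111011011111000 walk d0:-→d1:-→d2:-→d3:-→d4:-→d5:-→d6:-→d7:-→d8:H2→d9:-→d10:-→d11:-→d12:-→d13:-→d14:-→d15:-→d16:H4→d17:-→d18:-→d19:- -> H4
  add 139.252.176.0/22 -> H4 at depth 22
  add 185.84.80.209/32 -> H3 at depth 32
  add 14.223.12.0/24 -> H5 at depth 24

== LOOKUPS ==
["no-route","H0","H1","H2","H3","no-route","H1","H2","H4","H4"]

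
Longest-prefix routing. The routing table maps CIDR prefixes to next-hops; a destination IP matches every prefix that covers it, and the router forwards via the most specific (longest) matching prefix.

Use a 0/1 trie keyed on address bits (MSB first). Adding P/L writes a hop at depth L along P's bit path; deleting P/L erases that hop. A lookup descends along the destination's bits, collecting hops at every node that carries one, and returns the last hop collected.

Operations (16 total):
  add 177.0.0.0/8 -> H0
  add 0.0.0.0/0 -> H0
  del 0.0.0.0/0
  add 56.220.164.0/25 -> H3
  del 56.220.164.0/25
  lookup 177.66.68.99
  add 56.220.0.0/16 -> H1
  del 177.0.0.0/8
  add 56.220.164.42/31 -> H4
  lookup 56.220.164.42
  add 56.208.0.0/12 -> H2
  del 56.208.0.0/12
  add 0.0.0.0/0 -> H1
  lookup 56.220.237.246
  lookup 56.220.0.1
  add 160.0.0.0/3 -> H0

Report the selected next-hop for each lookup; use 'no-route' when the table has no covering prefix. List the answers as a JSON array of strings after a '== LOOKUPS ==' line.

Apply in order:
  + 177.0.0.0/8 (H0) depth=8
  + 0.0.0.0/0 (H0) depth=0
  del 0.0.0.0/0 (clear depth 0)
  + 56.220.164.0/25 (H3) depth=25
  del 56.220.164.0/25 (clear depth 25)
  ? 177.66.68.99  path d0:-→d1:-→d2:-→d3:-→d4:-→d5:-→d6:-→d7:-→d8:H0  best=H0
  + 56.220.0.0/16 (H1) depth=16
  del 177.0.0.0/8 (clear depth 8)
  + 56.220.164.42/31 (H4) depth=31
  ? 56.220.164.42  path d0:-→d1:-→d2:-→d3:-→d4:-→d5:-→d6:-→d7:-→d8:-→d9:-→d10:-→d11:-→d12:-→d13:-→d14:-→d15:-→d16:H1→d17:-→d18:-→d19:-→d20:-→d21:-→d22:-→d23:-→d24:-→d25:-→d26:-→d27:-→d28:-→d29:-→d30:-→d31:H4  best=H4
  + 56.208.0.0/12 (H2) depth=12
  del 56.208.0.0/12 (clear depth 12)
  + 0.0.0.0/0 (H1) depth=0
  ? 56.220.237.246  path d0:H1→d1:-→d2:-→d3:-→d4:-→d5:-→d6:-→d7:-→d8:-→d9:-→d10:-→d11:-→d12:-→d13:-→d14:-→d15:-→d16:H1→d17:-  best=H1
  ? 56.220.0.1  path d0:H1→d1:-→d2:-→d3:-→d4:-→d5:-→d6:-→d7:-→d8:-→d9:-→d10:-→d11:-→d12:-→d13:-→d14:-→d15:-→d16:H1  best=H1
  + 160.0.0.0/3 (H0) depth=3

== LOOKUPS ==
["H0","H4","H1","H1"]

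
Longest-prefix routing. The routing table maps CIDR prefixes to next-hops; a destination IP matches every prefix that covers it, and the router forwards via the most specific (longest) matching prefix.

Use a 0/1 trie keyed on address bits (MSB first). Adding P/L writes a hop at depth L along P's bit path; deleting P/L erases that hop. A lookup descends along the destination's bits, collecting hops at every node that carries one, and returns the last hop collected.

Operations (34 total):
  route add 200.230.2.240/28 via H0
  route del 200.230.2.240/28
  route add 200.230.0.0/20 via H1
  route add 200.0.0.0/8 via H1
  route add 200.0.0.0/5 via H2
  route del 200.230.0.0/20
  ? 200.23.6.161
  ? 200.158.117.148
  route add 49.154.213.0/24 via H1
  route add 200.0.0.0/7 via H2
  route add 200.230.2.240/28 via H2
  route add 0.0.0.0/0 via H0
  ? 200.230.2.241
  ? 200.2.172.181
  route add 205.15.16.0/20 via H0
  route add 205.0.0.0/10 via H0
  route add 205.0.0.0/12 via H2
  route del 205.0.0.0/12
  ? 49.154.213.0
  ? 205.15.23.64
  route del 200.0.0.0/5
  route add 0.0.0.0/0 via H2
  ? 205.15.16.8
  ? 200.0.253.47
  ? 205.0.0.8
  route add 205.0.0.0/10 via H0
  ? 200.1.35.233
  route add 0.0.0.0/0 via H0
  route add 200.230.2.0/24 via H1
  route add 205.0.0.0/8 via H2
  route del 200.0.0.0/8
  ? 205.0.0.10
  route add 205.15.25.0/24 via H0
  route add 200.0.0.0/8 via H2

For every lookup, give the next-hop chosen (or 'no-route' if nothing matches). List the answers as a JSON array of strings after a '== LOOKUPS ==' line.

Process each operation:
  + 200.230.2.240/28 (H0) depth=28
  - 200.230.2.240/28 clear@28
  + 200.230.0.0/20 (H1) depth=20
  + 200.0.0.0/8 (H1) depth=8
  + 200.0.0.0/5 (H2) depth=5
  - 200.230.0.0/20 clear@20
  ? 200.23.6.161  path d0:-→d1:-→d2:-→d3:-→d4:-→d5:H2→d6:-→d7:-→d8:H1  best=H1
  ? 200.158.117.148  path d0:-→d1:-→d2:-→d3:-→d4:-→d5:H2→d6:-→d7:-→d8:H1→d9:-  best=H1
  + 49.154.213.0/24 (H1) depth=24
  + 200.0.0.0/7 (H2) depth=7
  + 200.230.2.240/28 (H2) depth=28
  + 0.0.0.0/0 (H0) depth=0
  ? 200.230.2.241  path d0:H0→d1:-→d2:-→d3:-→d4:-→d5:H2→d6:-→d7:H2→d8:H1→d9:-→d10:-→d11:-→d12:-→d13:-→d14:-→d15:-→d16:-→d17:-→d18:-→d19:-→d20:-→d21:-→d22:-→d23:-→d24:-→d25:-→d26:-→d27:-→d28:H2  best=H2
  ? 200.2.172.181  path d0:H0→d1:-→d2:-→d3:-→d4:-→d5:H2→d6:-→d7:H2→d8:H1  best=H1
  + 205.15.16.0/20 (H0) depth=20
  + 205.0.0.0/10 (H0) depth=10
  + 205.0.0.0/12 (H2) depth=12
  - 205.0.0.0/12 clear@12
  ? 49.154.213.0  path d0:H0→d1:-→d2:-→d3:-→d4:-→d5:-→d6:-→d7:-→d8:-→d9:-→d10:-→d11:-→d12:-→d13:-→d14:-→d15:-→d16:-→d17:-→d18:-→d19:-→d20:-→d21:-→d22:-→d23:-→d24:H1  best=H1
  ? 205.15.23.64  path d0:H0→d1:-→d2:-→d3:-→d4:-→d5:H2→d6:-→d7:-→d8:-→d9:-→d10:H0→d11:-→d12:-→d13:-→d14:-→d15:-→d16:-→d17:-→d18:-→d19:-→d20:H0  best=H0
  - 200.0.0.0/5 clear@5
  + 0.0.0.0/0 (H2) depth=0
  ? 205.15.16.8  path d0:H2→d1:-→d2:-→d3:-→d4:-→d5:-→d6:-→d7:-→d8:-→d9:-→d10:H0→d11:-→d12:-→d13:-→d14:-→d15:-→d16:-→d17:-→d18:-→d19:-→d20:H0  best=H0
  ? 200.0.253.47  path d0:H2→d1:-→d2:-→d3:-→d4:-→d5:-→d6:-→d7:H2→d8:H1  best=H1
  ? 205.0.0.8  path d0:H2→d1:-→d2:-→d3:-→d4:-→d5:-→d6:-→d7:-→d8:-→d9:-→d10:H0→d11:-→d12:-  best=H0
  + 205.0.0.0/10 (H0) depth=10
  ? 200.1.35.233  path d0:H2→d1:-→d2:-→d3:-→d4:-→d5:-→d6:-→d7:H2→d8:H1  best=H1
  + 0.0.0.0/0 (H0) depth=0
  + 200.230.2.0/24 (H1) depth=24
  + 205.0.0.0/8 (H2) depth=8
  - 200.0.0.0/8 clear@8
  ? 205.0.0.10  path d0:H0→d1:-→d2:-→d3:-→d4:-→d5:-→d6:-→d7:-→d8:H2→d9:-→d10:H0→d11:-→d12:-  best=H0
  + 205.15.25.0/24 (H0) depth=24
  + 200.0.0.0/8 (H2) depth=8

== LOOKUPS ==
["H1","H1","H2","H1","H1","H0","H0","H1","H0","H1","H0"]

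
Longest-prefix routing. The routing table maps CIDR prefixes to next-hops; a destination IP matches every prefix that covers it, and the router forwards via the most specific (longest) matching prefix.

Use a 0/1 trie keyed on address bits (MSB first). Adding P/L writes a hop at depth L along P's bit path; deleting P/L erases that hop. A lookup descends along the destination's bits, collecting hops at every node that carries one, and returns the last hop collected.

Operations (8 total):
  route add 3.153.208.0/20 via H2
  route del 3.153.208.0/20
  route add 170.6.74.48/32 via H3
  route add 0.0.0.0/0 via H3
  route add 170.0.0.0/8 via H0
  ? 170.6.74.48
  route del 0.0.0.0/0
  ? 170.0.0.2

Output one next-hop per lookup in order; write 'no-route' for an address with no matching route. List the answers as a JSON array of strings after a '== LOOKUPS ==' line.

Apply in order:
  add 3.153.208.0/20 -> H2 at depth 20
  del 3.153.208.0/20 (clear depth 20)
  add 170.6.74.48/32 -> H3 at depth 32
  add 0.0.0.0/0 -> H3 at depth 0
  add 170.0.0.0/8 -> H0 at depth 8
  lookup 170.6.74.48: bits 10101010000001100100101000110000 walk d0:H3→d1:-→d2:-→d3:-→d4:-→d5:-→d6:-→d7:-→d8:H0→d9:-→d10:-→d11:-→d12:-→d13:-→d14:-→d15:-→d16:-→d17:-→d18:-→d19:-→d20:-→d21:-→d22:-→d23:-→d24:-→d25:-→d26:-→d27:-→d28:-→d29:-→d30:-→d31:-→d32:H3 -> H3
  del 0.0.0.0/0 (clear depth 0)
  lookup 170.0.0.2: bits 1010101000000 walk d0:-→d1:-→d2:-→d3:-→d4:-→d5:-→d6:-→d7:-→d8:H0→d9:-→d10:-→d11:-→d12:-→d13:- -> H0

== LOOKUPS ==
["H3","H0"]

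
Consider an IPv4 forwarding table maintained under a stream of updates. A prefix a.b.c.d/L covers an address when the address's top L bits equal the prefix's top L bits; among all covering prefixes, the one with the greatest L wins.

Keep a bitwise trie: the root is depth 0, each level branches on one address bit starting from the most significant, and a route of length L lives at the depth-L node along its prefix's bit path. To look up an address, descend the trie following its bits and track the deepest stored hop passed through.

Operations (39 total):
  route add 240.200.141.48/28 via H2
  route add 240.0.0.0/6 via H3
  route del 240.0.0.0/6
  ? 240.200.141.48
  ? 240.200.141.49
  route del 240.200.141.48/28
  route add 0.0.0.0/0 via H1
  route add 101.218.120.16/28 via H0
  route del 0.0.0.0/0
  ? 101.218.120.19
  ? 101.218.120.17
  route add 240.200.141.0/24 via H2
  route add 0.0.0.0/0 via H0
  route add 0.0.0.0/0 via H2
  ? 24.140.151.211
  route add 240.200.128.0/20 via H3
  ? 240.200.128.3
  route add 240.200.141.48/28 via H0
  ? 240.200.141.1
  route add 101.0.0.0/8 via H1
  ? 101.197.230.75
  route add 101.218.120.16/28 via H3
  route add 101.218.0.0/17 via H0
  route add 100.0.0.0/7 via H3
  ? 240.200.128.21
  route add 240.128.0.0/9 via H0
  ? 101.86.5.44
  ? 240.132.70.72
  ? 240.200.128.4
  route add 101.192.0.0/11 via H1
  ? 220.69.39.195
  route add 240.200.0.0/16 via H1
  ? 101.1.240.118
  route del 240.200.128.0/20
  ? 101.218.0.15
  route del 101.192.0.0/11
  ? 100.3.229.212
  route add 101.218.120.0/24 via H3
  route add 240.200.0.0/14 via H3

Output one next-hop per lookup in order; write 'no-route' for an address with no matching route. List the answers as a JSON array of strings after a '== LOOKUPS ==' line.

Trace:
  + 240.200.141.48/28 (H2) depth=28
  + 240.0.0.0/6 (H3) depth=6
  - 240.0.0.0/6 clear@6
  ? 240.200.141.48  path d0:-→d1:-→d2:-→d3:-→d4:-→d5:-→d6:-→d7:-→d8:-→d9:-→d10:-→d11:-→d12:-→d13:-→d14:-→d15:-→d16:-→d17:-→d18:-→d19:-→d20:-→d21:-→d22:-→d23:-→d24:-→d25:-→d26:-→d27:-→d28:H2  best=H2
  ? 240.200.141.49  path d0:-→d1:-→d2:-→d3:-→d4:-→d5:-→d6:-→d7:-→d8:-→d9:-→d10:-→d11:-→d12:-→d13:-→d14:-→d15:-→d16:-→d17:-→d18:-→d19:-→d20:-→d21:-→d22:-→d23:-→d24:-→d25:-→d26:-→d27:-→d28:H2  best=H2
  - 240.200.141.48/28 clear@28
  + 0.0.0.0/0 (H1) depth=0
  + 101.218.120.16/28 (H0) depth=28
  - 0.0.0.0/0 clear@0
  ? 101.218.120.19  path d0:-→d1:-→d2:-→d3:-→d4:-→d5:-→d6:-→d7:-→d8:-→d9:-→d10:-→d11:-→d12:-→d13:-→d14:-→d15:-→d16:-→d17:-→d18:-→d19:-→d20:-→d21:-→d22:-→d23:-→d24:-→d25:-→d26:-→d27:-→d28:H0  best=H0
  ? 101.218.120.17  path d0:-→d1:-→d2:-→d3:-→d4:-→d5:-→d6:-→d7:-→d8:-→d9:-→d10:-→d11:-→d12:-→d13:-→d14:-→d15:-→d16:-→d17:-→d18:-→d19:-→d20:-→d21:-→d22:-→d23:-→d24:-→d25:-→d26:-→d27:-→d28:H0  best=H0
  + 240.200.141.0/24 (H2) depth=24
  + 0.0.0.0/0 (H0) depth=0
  + 0.0.0.0/0 (H2) depth=0
  ? 24.140.151.211  path d0:H2→d1:-  best=H2
  + 240.200.128.0/20 (H3) depth=20
  ? 240.200.128.3  path d0:H2→d1:-→d2:-→d3:-→d4:-→d5:-→d6:-→d7:-→d8:-→d9:-→d10:-→d11:-→d12:-→d13:-→d14:-→d15:-→d16:-→d17:-→d18:-→d19:-→d20:H3  best=H3
  + 240.200.141.48/28 (H0) depth=28
  ? 240.200.141.1  path d0:H2→d1:-→d2:-→d3:-→d4:-→d5:-→d6:-→d7:-→d8:-→d9:-→d10:-→d11:-→d12:-→d13:-→d14:-→d15:-→d16:-→d17:-→d18:-→d19:-→d20:H3→d21:-→d22:-→d23:-→d24:H2→d25:-→d26:-  best=H2
  + 101.0.0.0/8 (H1) depth=8
  ? 101.197.230.75  path d0:H2→d1:-→d2:-→d3:-→d4:-→d5:-→d6:-→d7:-→d8:H1→d9:-→d10:-→d11:-  best=H1
  + 101.218.120.16/28 (H3) depth=28
  + 101.218.0.0/17 (H0) depth=17
  + 100.0.0.0/7 (H3) depth=7
  ? 240.200.128.21  path d0:H2→d1:-→d2:-→d3:-→d4:-→d5:-→d6:-→d7:-→d8:-→d9:-→d10:-→d11:-→d12:-→d13:-→d14:-→d15:-→d16:-→d17:-→d18:-→d19:-→d20:H3  best=H3
  + 240.128.0.0/9 (H0) depth=9
  ? 101.86.5.44  path d0:H2→d1:-→d2:-→d3:-→d4:-→d5:-→d6:-→d7:H3→d8:H1  best=H1
  ? 240.132.70.72  path d0:H2→d1:-→d2:-→d3:-→d4:-→d5:-→d6:-→d7:-→d8:-→d9:H0  best=H0
  ? 240.200.128.4  path d0:H2→d1:-→d2:-→d3:-→d4:-→d5:-→d6:-→d7:-→d8:-→d9:H0→d10:-→d11:-→d12:-→d13:-→d14:-→d15:-→d16:-→d17:-→d18:-→d19:-→d20:H3  best=H3
  + 101.192.0.0/11 (H1) depth=11
  ? 220.69.39.195  path d0:H2→d1:-→d2:-  best=H2
  + 240.200.0.0/16 (H1) depth=16
  ? 101.1.240.118  path d0:H2→d1:-→d2:-→d3:-→d4:-→d5:-→d6:-→d7:H3→d8:H1  best=H1
  - 240.200.128.0/20 clear@20
  ? 101.218.0.15  path d0:H2→d1:-→d2:-→d3:-→d4:-→d5:-→d6:-→d7:H3→d8:H1→d9:-→d10:-→d11:H1→d12:-→d13:-→d14:-→d15:-→d16:-→d17:H0  best=H0
  - 101.192.0.0/11 clear@11
  ? 100.3.229.212  path d0:H2→d1:-→d2:-→d3:-→d4:-→d5:-→d6:-→d7:H3  best=H3
  + 101.218.120.0/24 (H3) depth=24
  + 240.200.0.0/14 (H3) depth=14

== LOOKUPS ==
["H2","H2","H0","H0","H2","H3","H2","H1","H3","H1","H0","H3","H2","H1","H0","H3"]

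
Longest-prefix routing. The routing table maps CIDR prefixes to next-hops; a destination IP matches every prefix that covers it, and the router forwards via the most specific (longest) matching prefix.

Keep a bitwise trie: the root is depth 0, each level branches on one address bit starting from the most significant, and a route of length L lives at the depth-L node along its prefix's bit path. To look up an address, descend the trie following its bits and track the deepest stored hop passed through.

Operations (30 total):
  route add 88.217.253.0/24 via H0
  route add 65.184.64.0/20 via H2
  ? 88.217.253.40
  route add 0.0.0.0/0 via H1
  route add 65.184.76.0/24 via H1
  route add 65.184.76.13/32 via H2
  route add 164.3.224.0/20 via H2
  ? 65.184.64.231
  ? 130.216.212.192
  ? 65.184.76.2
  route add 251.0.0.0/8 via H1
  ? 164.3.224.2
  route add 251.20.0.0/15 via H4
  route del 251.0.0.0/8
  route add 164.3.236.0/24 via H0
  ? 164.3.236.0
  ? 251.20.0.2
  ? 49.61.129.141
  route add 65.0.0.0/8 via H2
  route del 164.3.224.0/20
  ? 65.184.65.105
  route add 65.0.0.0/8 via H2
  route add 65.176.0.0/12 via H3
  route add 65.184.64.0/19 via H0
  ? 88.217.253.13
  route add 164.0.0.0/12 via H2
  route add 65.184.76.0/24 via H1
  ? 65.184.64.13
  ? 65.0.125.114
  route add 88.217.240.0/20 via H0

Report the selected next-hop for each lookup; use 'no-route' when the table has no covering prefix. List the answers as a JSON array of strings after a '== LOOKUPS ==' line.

Apply in order:
  add 88.217.253.0/24 -> H0 at depth 24
  add 65.184.64.0/20 -> H2 at depth 20
  Q 88.217.253.40: descend 010110001101100111111101 ; hops seen [H0] ; pick H0
  add 0.0.0.0/0 -> H1 at depth 0
  add 65.184.76.0/24 -> H1 at depth 24
  add 65.184.76.13/32 -> H2 at depth 32
  add 164.3.224.0/20 -> H2 at depth 20
  Q 65.184.64.231: descend 01000001101110000100 ; hops seen [H1,H2] ; pick H2
  Q 130.216.212.192: descend 10 ; hops seen [H1] ; pick H1
  Q 65.184.76.2: descend 0100000110111000010011000000 ; hops seen [H1,H2,H1] ; pick H1
  add 251.0.0.0/8 -> H1 at depth 8
  Q 164.3.224.2: descend 10100100000000111110 ; hops seen [H1,H2] ; pick H2
  add 251.20.0.0/15 -> H4 at depth 15
  - 251.0.0.0/8 clear@8
  add 164.3.236.0/24 -> H0 at depth 24
  Q 164.3.236.0: descend 101001000000001111101100 ; hops seen [H1,H2,H0] ; pick H0
  Q 251.20.0.2: descend 111110110001010 ; hops seen [H1,H4] ; pick H4
  Q 49.61.129.141: descend 0 ; hops seen [H1] ; pick H1
  add 65.0.0.0/8 -> H2 at depth 8
  - 164.3.224.0/20 clear@20
  Q 65.184.65.105: descend 01000001101110000100 ; hops seen [H1,H2,H2] ; pick H2
  add 65.0.0.0/8 -> H2 at depth 8
  add 65.176.0.0/12 -> H3 at depth 12
  add 65.184.64.0/19 -> H0 at depth 19
  Q 88.217.253.13: descend 010110001101100111111101 ; hops seen [H1,H0] ; pick H0
  add 164.0.0.0/12 -> H2 at depth 12
  add 65.184.76.0/24 -> H1 at depth 24
  Q 65.184.64.13: descend 01000001101110000100 ; hops seen [H1,H2,H3,H0,H2] ; pick H2
  Q 65.0.125.114: descend 01000001 ; hops seen [H1,H2] ; pick H2
  add 88.217.240.0/20 -> H0 at depth 20

== LOOKUPS ==
["H0","H2","H1","H1","H2","H0","H4","H1","H2","H0","H2","H2"]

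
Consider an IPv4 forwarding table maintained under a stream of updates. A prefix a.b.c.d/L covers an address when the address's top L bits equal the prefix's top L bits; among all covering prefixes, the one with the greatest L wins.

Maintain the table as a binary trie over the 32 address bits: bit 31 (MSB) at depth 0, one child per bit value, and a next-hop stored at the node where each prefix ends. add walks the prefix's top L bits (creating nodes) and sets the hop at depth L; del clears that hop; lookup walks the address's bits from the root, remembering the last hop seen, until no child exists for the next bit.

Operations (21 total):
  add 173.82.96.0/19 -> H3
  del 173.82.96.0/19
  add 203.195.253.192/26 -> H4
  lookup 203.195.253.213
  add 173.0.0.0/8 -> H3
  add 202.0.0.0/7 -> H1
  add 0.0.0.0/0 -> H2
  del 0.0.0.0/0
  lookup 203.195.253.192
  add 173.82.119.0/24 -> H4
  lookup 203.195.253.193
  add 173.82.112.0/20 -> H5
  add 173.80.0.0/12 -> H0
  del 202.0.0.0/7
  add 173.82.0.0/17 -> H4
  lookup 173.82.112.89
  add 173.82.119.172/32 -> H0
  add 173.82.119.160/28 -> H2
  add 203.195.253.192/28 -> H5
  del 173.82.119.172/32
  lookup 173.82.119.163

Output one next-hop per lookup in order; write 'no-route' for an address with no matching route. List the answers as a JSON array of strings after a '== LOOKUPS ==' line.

Process each operation:
  add 173.82.96.0/19 -> H3 at depth 19
  del 173.82.96.0/19 (clear depth 19)
  add 203.195.253.192/26 -> H4 at depth 26
  ? 203.195.253.213  path d0:-→d1:-→d2:-→d3:-→d4:-→d5:-→d6:-→d7:-→d8:-→d9:-→d10:-→d11:-→d12:-→d13:-→d14:-→d15:-→d16:-→d17:-→d18:-→d19:-→d20:-→d21:-→d22:-→d23:-→d24:-→d25:-→d26:H4  best=H4
  add 173.0.0.0/8 -> H3 at depth 8
  add 202.0.0.0/7 -> H1 at depth 7
  add 0.0.0.0/0 -> H2 at depth 0
  del 0.0.0.0/0 (clear depth 0)
  ? 203.195.253.192  path d0:-→d1:-→d2:-→d3:-→d4:-→d5:-→d6:-→d7:H1→d8:-→d9:-→d10:-→d11:-→d12:-→d13:-→d14:-→d15:-→d16:-→d17:-→d18:-→d19:-→d20:-→d21:-→d22:-→d23:-→d24:-→d25:-→d26:H4  best=H4
  add 173.82.119.0/24 -> H4 at depth 24
  ? 203.195.253.193  path d0:-→d1:-→d2:-→d3:-→d4:-→d5:-→d6:-→d7:H1→d8:-→d9:-→d10:-→d11:-→d12:-→d13:-→d14:-→d15:-→d16:-→d17:-→d18:-→d19:-→d20:-→d21:-→d22:-→d23:-→d24:-→d25:-→d26:H4  best=H4
  add 173.82.112.0/20 -> H5 at depth 20
  add 173.80.0.0/12 -> H0 at depth 12
  del 202.0.0.0/7 (clear depth 7)
  add 173.82.0.0/17 -> H4 at depth 17
  ? 173.82.112.89  path d0:-→d1:-→d2:-→d3:-→d4:-→d5:-→d6:-→d7:-→d8:H3→d9:-→d10:-→d11:-→d12:H0→d13:-→d14:-→d15:-→d16:-→d17:H4→d18:-→d19:-→d20:H5→d21:-  best=H5
  add 173.82.119.172/32 -> H0 at depth 32
  add 173.82.119.160/28 -> H2 at depth 28
  add 203.195.253.192/28 -> H5 at depth 28
  del 173.82.119.172/32 (clear depth 32)
  ? 173.82.119.163  path d0:-→d1:-→d2:-→d3:-→d4:-→d5:-→d6:-→d7:-→d8:H3→d9:-→d10:-→d11:-→d12:H0→d13:-→d14:-→d15:-→d16:-→d17:H4→d18:-→d19:-→d20:H5→d21:-→d22:-→d23:-→d24:H4→d25:-→d26:-→d27:-→d28:H2  best=H2

== LOOKUPS ==
["H4","H4","H4","H5","H2"]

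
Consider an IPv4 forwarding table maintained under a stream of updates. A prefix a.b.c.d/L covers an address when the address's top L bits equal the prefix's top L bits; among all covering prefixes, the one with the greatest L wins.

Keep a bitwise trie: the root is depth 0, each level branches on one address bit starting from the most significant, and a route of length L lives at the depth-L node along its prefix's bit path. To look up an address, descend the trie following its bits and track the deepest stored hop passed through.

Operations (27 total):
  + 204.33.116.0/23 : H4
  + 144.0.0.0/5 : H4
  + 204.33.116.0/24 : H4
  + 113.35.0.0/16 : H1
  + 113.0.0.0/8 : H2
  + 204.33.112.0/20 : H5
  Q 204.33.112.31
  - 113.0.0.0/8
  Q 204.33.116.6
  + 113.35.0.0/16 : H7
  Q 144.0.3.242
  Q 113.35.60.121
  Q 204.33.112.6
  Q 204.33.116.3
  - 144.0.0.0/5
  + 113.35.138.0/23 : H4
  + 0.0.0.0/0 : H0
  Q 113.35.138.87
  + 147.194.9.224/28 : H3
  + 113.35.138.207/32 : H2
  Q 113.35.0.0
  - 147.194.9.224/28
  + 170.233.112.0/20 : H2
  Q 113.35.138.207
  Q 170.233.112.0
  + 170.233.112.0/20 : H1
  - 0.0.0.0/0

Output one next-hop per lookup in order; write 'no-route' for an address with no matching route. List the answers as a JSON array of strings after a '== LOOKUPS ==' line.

Process each operation:
  add 204.33.116.0/23 -> H4 at depth 23
  add 144.0.0.0/5 -> H4 at depth 5
  add 204.33.116.0/24 -> H4 at depth 24
  add 113.35.0.0/16 -> H1 at depth 16
  add 113.0.0.0/8 -> H2 at depth 8
  add 204.33.112.0/20 -> H5 at depth 20
  lookup 204.33.112.31: bits 110011000010000101110 walk d0:-→d1:-→d2:-→d3:-→d4:-→d5:-→d6:-→d7:-→d8:-→d9:-→d10:-→d11:-→d12:-→d13:-→d14:-→d15:-→d16:-→d17:-→d18:-→d19:-→d20:H5→d21:- -> H5
  - 113.0.0.0/8 clear@8
  lookup 204.33.116.6: bits 110011000010000101110100 walk d0:-→d1:-→d2:-→d3:-→d4:-→d5:-→d6:-→d7:-→d8:-→d9:-→d10:-→d11:-→d12:-→d13:-→d14:-→d15:-→d16:-→d17:-→d18:-→d19:-→d20:H5→d21:-→d22:-→d23:H4→d24:H4 -> H4
  add 113.35.0.0/16 -> H7 at depth 16
  lookup 144.0.3.242: bits 10010 walk d0:-→d1:-→d2:-→d3:-→d4:-→d5:H4 -> H4
  lookup 113.35.60.121: bits 0111000100100011 walk d0:-→d1:-→d2:-→d3:-→d4:-→d5:-→d6:-→d7:-→d8:-→d9:-→d10:-→d11:-→d12:-→d13:-→d14:-→d15:-→d16:H7 -> H7
  lookup 204.33.112.6: bits 110011000010000101110 walk d0:-→d1:-→d2:-→d3:-→d4:-→d5:-→d6:-→d7:-→d8:-→d9:-→d10:-→d11:-→d12:-→d13:-→d14:-→d15:-→d16:-→d17:-→d18:-→d19:-→d20:H5→d21:- -> H5
  lookup 204.33.116.3: bits 110011000010000101110100 walk d0:-→d1:-→d2:-→d3:-→d4:-→d5:-→d6:-→d7:-→d8:-→d9:-→d10:-→d11:-→d12:-→d13:-→d14:-→d15:-→d16:-→d17:-→d18:-→d19:-→d20:H5→d21:-→d22:-→d23:H4→d24:H4 -> H4
  - 144.0.0.0/5 clear@5
  add 113.35.138.0/23 -> H4 at depth 23
  add 0.0.0.0/0 -> H0 at depth 0
  lookup 113.35.138.87: bits 01110001001000111000101 walk d0:H0→d1:-→d2:-→d3:-→d4:-→d5:-→d6:-→d7:-→d8:-→d9:-→d10:-→d11:-→d12:-→d13:-→d14:-→d15:-→d16:H7→d17:-→d18:-→d19:-→d20:-→d21:-→d22:-→d23:H4 -> H4
  add 147.194.9.224/28 -> H3 at depth 28
  add 113.35.138.207/32 -> H2 at depth 32
  lookup 113.35.0.0: bits 0111000100100011 walk d0:H0→d1:-→d2:-→d3:-→d4:-→d5:-→d6:-→d7:-→d8:-→d9:-→d10:-→d11:-→d12:-→d13:-→d14:-→d15:-→d16:H7 -> H7
  - 147.194.9.224/28 clear@28
  add 170.233.112.0/20 -> H2 at depth 20
  lookup 113.35.138.207: bits 01110001001000111000101011001111 walk d0:H0→d1:-→d2:-→d3:-→d4:-→d5:-→d6:-→d7:-→d8:-→d9:-→d10:-→d11:-→d12:-→d13:-→d14:-→d15:-→d16:H7→d17:-→d18:-→d19:-→d20:-→d21:-→d22:-→d23:H4→d24:-→d25:-→d26:-→d27:-→d28:-→d29:-→d30:-→d31:-→d32:H2 -> H2
  lookup 170.233.112.0: bits 10101010111010010111 walk d0:H0→d1:-→d2:-→d3:-→d4:-→d5:-→d6:-→d7:-→d8:-→d9:-→d10:-→d11:-→d12:-→d13:-→d14:-→d15:-→d16:-→d17:-→d18:-→d19:-→d20:H2 -> H2
  add 170.233.112.0/20 -> H1 at depth 20
  - 0.0.0.0/0 clear@0

== LOOKUPS ==
["H5","H4","H4","H7","H5","H4","H4","H7","H2","H2"]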